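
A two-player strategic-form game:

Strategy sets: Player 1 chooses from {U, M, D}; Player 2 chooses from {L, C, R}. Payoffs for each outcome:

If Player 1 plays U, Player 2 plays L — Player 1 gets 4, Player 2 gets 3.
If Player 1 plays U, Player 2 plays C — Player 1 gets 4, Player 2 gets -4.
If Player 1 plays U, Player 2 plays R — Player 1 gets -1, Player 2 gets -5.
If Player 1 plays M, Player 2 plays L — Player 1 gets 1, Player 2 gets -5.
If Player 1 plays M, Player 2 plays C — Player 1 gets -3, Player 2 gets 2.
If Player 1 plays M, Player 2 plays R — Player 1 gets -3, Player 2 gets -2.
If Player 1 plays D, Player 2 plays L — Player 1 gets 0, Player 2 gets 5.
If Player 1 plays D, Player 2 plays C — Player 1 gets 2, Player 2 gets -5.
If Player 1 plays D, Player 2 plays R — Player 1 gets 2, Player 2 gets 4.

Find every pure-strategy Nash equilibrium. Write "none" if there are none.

Pure NE: (U, L)

For each player, find the best response to each opponent profile; mutual best responses are the pure NE.
Player 1 against L: payoffs 4, 1, 0 → best response U.
Player 1 against C: payoffs 4, -3, 2 → best response U.
Player 1 against R: payoffs -1, -3, 2 → best response D.
Player 2 against U: payoffs 3, -4, -5 → best response L.
Player 2 against M: payoffs -5, 2, -2 → best response C.
Player 2 against D: payoffs 5, -5, 4 → best response L.
Mutual best responses: (U, L).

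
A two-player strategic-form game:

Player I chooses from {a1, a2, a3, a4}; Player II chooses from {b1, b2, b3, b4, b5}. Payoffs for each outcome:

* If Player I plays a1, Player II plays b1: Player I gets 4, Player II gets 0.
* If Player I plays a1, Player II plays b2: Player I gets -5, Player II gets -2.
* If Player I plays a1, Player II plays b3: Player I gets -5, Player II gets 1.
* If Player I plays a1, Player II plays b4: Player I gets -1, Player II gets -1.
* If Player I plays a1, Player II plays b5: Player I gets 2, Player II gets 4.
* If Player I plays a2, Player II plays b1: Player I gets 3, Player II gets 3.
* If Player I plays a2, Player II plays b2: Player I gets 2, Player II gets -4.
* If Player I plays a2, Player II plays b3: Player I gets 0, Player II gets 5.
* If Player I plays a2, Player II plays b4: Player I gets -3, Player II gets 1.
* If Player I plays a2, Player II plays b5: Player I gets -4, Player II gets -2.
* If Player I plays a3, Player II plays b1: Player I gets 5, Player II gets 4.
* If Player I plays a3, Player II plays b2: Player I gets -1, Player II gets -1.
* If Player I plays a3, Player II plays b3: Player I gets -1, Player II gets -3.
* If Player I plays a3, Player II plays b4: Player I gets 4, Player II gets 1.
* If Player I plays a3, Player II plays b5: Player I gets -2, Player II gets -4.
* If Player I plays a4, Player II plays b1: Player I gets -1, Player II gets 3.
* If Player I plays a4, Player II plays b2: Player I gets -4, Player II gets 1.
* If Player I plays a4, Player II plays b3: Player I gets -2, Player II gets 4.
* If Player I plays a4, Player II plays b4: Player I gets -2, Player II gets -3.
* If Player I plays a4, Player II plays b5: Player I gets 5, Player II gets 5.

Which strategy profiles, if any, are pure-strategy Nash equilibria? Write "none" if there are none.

Pure-strategy Nash equilibria: (a2, b3); (a3, b1); (a4, b5)

(a1, b1): Player I can switch to a3 (4 → 5). Not NE.
(a1, b2): Player I can switch to a2 (-5 → 2). Not NE.
(a1, b3): Player I can switch to a2 (-5 → 0). Not NE.
(a1, b4): Player I can switch to a3 (-1 → 4). Not NE.
(a1, b5): Player I can switch to a4 (2 → 5). Not NE.
(a2, b1): Player I can switch to a1 (3 → 4). Not NE.
(a2, b2): Player II can switch to b1 (-4 → 3). Not NE.
(a2, b3): Player I gets 0, best alternative -1; Player II gets 5, best alternative 3. No profitable deviation — NE.
(a2, b4): Player I can switch to a1 (-3 → -1). Not NE.
(a3, b1): Player I gets 5, best alternative 4; Player II gets 4, best alternative 1. No profitable deviation — NE.
(a4, b5): Player I gets 5, best alternative 2; Player II gets 5, best alternative 4. No profitable deviation — NE.
(The remaining 9 profiles each have a profitable deviation by the same check.)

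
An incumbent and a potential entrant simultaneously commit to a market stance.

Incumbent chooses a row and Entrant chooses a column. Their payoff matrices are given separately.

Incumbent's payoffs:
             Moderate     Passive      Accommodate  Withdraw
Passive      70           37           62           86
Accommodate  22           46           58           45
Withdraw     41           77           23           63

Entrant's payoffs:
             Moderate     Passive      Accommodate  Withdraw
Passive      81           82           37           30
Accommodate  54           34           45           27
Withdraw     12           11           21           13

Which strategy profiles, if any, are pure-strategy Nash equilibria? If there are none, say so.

Check each profile: it is a Nash equilibrium iff no player can strictly gain by switching unilaterally.
(Passive, Moderate): Entrant can switch to Passive (81 → 82). Not NE.
(Passive, Passive): Incumbent can switch to Accommodate (37 → 46). Not NE.
(Passive, Accommodate): Entrant can switch to Moderate (37 → 81). Not NE.
(Passive, Withdraw): Entrant can switch to Moderate (30 → 81). Not NE.
(Accommodate, Moderate): Incumbent can switch to Passive (22 → 70). Not NE.
(Accommodate, Passive): Incumbent can switch to Withdraw (46 → 77). Not NE.
(Accommodate, Accommodate): Incumbent can switch to Passive (58 → 62). Not NE.
(Accommodate, Withdraw): Incumbent can switch to Passive (45 → 86). Not NE.
(Withdraw, Moderate): Incumbent can switch to Passive (41 → 70). Not NE.
(Withdraw, Passive): Entrant can switch to Moderate (11 → 12). Not NE.
(The remaining 2 profiles each have a profitable deviation by the same check.)

This game has no pure Nash equilibrium.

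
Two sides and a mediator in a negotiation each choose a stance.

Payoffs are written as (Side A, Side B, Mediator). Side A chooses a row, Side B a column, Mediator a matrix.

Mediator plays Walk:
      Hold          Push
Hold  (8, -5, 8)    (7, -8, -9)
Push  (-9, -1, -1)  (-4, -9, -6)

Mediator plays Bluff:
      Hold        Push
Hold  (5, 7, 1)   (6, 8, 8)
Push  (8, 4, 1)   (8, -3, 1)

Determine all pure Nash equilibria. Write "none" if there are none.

Side A against (Hold, Walk): payoffs 8, -9 → best response Hold.
Side A against (Hold, Bluff): payoffs 5, 8 → best response Push.
Side A against (Push, Walk): payoffs 7, -4 → best response Hold.
Side A against (Push, Bluff): payoffs 6, 8 → best response Push.
Side B against (Hold, Walk): payoffs -5, -8 → best response Hold.
Side B against (Hold, Bluff): payoffs 7, 8 → best response Push.
Side B against (Push, Walk): payoffs -1, -9 → best response Hold.
Side B against (Push, Bluff): payoffs 4, -3 → best response Hold.
Mediator against (Hold, Hold): payoffs 8, 1 → best response Walk.
Mediator against (Hold, Push): payoffs -9, 8 → best response Bluff.
Mediator against (Push, Hold): payoffs -1, 1 → best response Bluff.
Mediator against (Push, Push): payoffs -6, 1 → best response Bluff.
Mutual best responses: (Hold, Hold, Walk); (Push, Hold, Bluff).

(Hold, Hold, Walk), (Push, Hold, Bluff)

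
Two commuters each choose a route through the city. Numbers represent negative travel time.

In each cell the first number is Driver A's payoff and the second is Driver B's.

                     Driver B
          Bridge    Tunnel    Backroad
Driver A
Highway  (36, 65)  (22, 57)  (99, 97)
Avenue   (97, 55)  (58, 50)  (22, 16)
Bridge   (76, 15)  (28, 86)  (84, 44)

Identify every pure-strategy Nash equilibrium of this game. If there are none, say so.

(Highway, Backroad) and (Avenue, Bridge)

Driver A against Bridge: payoffs 36, 97, 76 → best response Avenue.
Driver A against Tunnel: payoffs 22, 58, 28 → best response Avenue.
Driver A against Backroad: payoffs 99, 22, 84 → best response Highway.
Driver B against Highway: payoffs 65, 57, 97 → best response Backroad.
Driver B against Avenue: payoffs 55, 50, 16 → best response Bridge.
Driver B against Bridge: payoffs 15, 86, 44 → best response Tunnel.
Mutual best responses: (Highway, Backroad); (Avenue, Bridge).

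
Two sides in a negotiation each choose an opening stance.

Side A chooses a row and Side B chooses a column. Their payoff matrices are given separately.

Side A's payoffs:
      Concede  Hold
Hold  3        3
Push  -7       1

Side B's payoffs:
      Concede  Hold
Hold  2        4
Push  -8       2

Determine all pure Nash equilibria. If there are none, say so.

Pure NE: (Hold, Hold)

(Hold, Concede): Side B can switch to Hold (2 → 4). Not NE.
(Hold, Hold): Side A gets 3, best alternative 1; Side B gets 4, best alternative 2. No profitable deviation — NE.
(Push, Concede): Side A can switch to Hold (-7 → 3). Not NE.
(Push, Hold): Side A can switch to Hold (1 → 3). Not NE.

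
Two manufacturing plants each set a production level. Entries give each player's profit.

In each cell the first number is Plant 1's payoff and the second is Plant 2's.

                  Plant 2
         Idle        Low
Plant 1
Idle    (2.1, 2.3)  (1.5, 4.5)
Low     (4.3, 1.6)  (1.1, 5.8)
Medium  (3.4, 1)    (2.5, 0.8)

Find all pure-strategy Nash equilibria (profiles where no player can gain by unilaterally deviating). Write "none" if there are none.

For each player, find the best response to each opponent profile; mutual best responses are the pure NE.
Plant 1 against Idle: payoffs 2.1, 4.3, 3.4 → best response Low.
Plant 1 against Low: payoffs 1.5, 1.1, 2.5 → best response Medium.
Plant 2 against Idle: payoffs 2.3, 4.5 → best response Low.
Plant 2 against Low: payoffs 1.6, 5.8 → best response Low.
Plant 2 against Medium: payoffs 1, 0.8 → best response Idle.
No profile is a mutual best response for all players.

This game has no pure Nash equilibrium.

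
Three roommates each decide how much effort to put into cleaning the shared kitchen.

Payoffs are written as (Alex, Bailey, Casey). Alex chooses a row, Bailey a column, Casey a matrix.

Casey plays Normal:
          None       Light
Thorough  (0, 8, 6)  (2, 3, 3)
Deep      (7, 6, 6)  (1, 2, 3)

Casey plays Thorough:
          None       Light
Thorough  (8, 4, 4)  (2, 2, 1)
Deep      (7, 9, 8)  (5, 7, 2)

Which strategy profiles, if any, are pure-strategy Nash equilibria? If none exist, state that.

For each strategy profile, look for a profitable unilateral deviation.
(Thorough, None, Normal): Alex can switch to Deep (0 → 7). Not NE.
(Thorough, None, Thorough): Casey can switch to Normal (4 → 6). Not NE.
(Thorough, Light, Normal): Bailey can switch to None (3 → 8). Not NE.
(Thorough, Light, Thorough): Alex can switch to Deep (2 → 5). Not NE.
(Deep, None, Normal): Casey can switch to Thorough (6 → 8). Not NE.
(Deep, None, Thorough): Alex can switch to Thorough (7 → 8). Not NE.
(Deep, Light, Normal): Alex can switch to Thorough (1 → 2). Not NE.
(Deep, Light, Thorough): Bailey can switch to None (7 → 9). Not NE.

No pure-strategy Nash equilibrium.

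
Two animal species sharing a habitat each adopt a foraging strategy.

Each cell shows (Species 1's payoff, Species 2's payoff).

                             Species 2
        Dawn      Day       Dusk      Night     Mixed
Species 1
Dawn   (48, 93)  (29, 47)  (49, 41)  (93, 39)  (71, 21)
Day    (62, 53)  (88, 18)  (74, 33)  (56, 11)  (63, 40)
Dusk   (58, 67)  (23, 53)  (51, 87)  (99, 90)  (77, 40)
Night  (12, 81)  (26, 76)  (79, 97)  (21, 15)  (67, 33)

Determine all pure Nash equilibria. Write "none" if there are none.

The pure Nash equilibria are (Day, Dawn) and (Dusk, Night) and (Night, Dusk).

(Dawn, Dawn): Species 1 can switch to Day (48 → 62). Not NE.
(Dawn, Day): Species 1 can switch to Day (29 → 88). Not NE.
(Dawn, Dusk): Species 1 can switch to Day (49 → 74). Not NE.
(Dawn, Night): Species 1 can switch to Dusk (93 → 99). Not NE.
(Dawn, Mixed): Species 1 can switch to Dusk (71 → 77). Not NE.
(Day, Dawn): Species 1 gets 62, best alternative 58; Species 2 gets 53, best alternative 40. No profitable deviation — NE.
(Day, Day): Species 2 can switch to Dawn (18 → 53). Not NE.
(Day, Dusk): Species 1 can switch to Night (74 → 79). Not NE.
(Day, Night): Species 1 can switch to Dawn (56 → 93). Not NE.
(Dusk, Night): Species 1 gets 99, best alternative 93; Species 2 gets 90, best alternative 87. No profitable deviation — NE.
(Night, Dusk): Species 1 gets 79, best alternative 74; Species 2 gets 97, best alternative 81. No profitable deviation — NE.
(The remaining 9 profiles each have a profitable deviation by the same check.)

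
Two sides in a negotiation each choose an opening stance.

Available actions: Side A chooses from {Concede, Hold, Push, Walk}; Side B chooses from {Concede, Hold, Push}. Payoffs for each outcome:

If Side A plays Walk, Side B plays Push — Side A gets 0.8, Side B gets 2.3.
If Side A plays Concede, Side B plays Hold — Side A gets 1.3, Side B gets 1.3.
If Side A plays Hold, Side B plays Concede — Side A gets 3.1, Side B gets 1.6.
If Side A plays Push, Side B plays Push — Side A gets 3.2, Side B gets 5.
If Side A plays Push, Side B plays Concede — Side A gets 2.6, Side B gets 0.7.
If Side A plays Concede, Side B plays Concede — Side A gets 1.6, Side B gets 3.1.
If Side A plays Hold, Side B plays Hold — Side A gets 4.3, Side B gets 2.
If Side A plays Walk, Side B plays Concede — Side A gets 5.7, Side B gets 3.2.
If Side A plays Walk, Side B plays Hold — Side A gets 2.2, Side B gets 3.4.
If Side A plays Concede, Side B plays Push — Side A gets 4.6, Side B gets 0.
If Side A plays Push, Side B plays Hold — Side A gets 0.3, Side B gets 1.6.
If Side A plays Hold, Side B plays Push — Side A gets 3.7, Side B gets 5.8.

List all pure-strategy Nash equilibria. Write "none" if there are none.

For each player, find the best response to each opponent profile; mutual best responses are the pure NE.
Side A against Concede: payoffs 1.6, 3.1, 2.6, 5.7 → best response Walk.
Side A against Hold: payoffs 1.3, 4.3, 0.3, 2.2 → best response Hold.
Side A against Push: payoffs 4.6, 3.7, 3.2, 0.8 → best response Concede.
Side B against Concede: payoffs 3.1, 1.3, 0 → best response Concede.
Side B against Hold: payoffs 1.6, 2, 5.8 → best response Push.
Side B against Push: payoffs 0.7, 1.6, 5 → best response Push.
Side B against Walk: payoffs 3.2, 3.4, 2.3 → best response Hold.
No profile is a mutual best response for all players.

none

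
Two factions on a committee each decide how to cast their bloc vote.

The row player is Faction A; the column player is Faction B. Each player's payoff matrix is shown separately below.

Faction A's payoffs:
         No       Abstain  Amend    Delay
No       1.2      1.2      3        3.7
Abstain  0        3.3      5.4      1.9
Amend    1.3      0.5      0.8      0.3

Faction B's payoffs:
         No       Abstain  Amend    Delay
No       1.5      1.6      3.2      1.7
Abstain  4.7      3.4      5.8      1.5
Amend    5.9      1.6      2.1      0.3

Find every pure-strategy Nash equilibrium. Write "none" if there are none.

(No, No): Faction A can switch to Amend (1.2 → 1.3). Not NE.
(No, Abstain): Faction A can switch to Abstain (1.2 → 3.3). Not NE.
(No, Amend): Faction A can switch to Abstain (3 → 5.4). Not NE.
(No, Delay): Faction B can switch to Amend (1.7 → 3.2). Not NE.
(Abstain, No): Faction A can switch to No (0 → 1.2). Not NE.
(Abstain, Abstain): Faction B can switch to No (3.4 → 4.7). Not NE.
(Abstain, Amend): Faction A gets 5.4, best alternative 3; Faction B gets 5.8, best alternative 4.7. No profitable deviation — NE.
(Abstain, Delay): Faction A can switch to No (1.9 → 3.7). Not NE.
(Amend, No): Faction A gets 1.3, best alternative 1.2; Faction B gets 5.9, best alternative 2.1. No profitable deviation — NE.
(Amend, Abstain): Faction A can switch to No (0.5 → 1.2). Not NE.
(Amend, Amend): Faction A can switch to No (0.8 → 3). Not NE.
(Amend, Delay): Faction A can switch to No (0.3 → 3.7). Not NE.

(Abstain, Amend), (Amend, No)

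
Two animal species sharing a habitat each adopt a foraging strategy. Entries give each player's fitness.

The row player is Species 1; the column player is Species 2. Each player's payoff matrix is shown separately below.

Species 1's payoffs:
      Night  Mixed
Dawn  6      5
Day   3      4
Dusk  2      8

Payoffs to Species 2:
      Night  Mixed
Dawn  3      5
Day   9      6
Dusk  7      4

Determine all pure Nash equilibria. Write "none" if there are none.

(Dawn, Night): Species 2 can switch to Mixed (3 → 5). Not NE.
(Dawn, Mixed): Species 1 can switch to Dusk (5 → 8). Not NE.
(Day, Night): Species 1 can switch to Dawn (3 → 6). Not NE.
(Day, Mixed): Species 1 can switch to Dawn (4 → 5). Not NE.
(Dusk, Night): Species 1 can switch to Dawn (2 → 6). Not NE.
(Dusk, Mixed): Species 2 can switch to Night (4 → 7). Not NE.

none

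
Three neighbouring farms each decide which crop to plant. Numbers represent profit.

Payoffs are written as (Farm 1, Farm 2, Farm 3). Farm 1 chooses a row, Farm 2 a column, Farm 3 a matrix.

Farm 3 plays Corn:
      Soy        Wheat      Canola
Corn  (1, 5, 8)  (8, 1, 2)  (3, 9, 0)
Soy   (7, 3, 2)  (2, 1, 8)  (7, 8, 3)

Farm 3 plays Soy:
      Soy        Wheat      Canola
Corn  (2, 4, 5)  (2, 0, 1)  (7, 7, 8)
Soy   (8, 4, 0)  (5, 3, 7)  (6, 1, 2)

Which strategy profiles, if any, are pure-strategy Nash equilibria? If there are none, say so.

(Corn, Canola, Soy), (Soy, Canola, Corn)

For each strategy profile, look for a profitable unilateral deviation.
(Corn, Soy, Corn): Farm 1 can switch to Soy (1 → 7). Not NE.
(Corn, Soy, Soy): Farm 1 can switch to Soy (2 → 8). Not NE.
(Corn, Wheat, Corn): Farm 2 can switch to Soy (1 → 5). Not NE.
(Corn, Wheat, Soy): Farm 1 can switch to Soy (2 → 5). Not NE.
(Corn, Canola, Corn): Farm 1 can switch to Soy (3 → 7). Not NE.
(Corn, Canola, Soy): Farm 1 gets 7, best alternative 6; Farm 2 gets 7, best alternative 4; Farm 3 gets 8, best alternative 0. No profitable deviation — NE.
(Soy, Soy, Corn): Farm 2 can switch to Canola (3 → 8). Not NE.
(Soy, Canola, Corn): Farm 1 gets 7, best alternative 3; Farm 2 gets 8, best alternative 3; Farm 3 gets 3, best alternative 2. No profitable deviation — NE.
(The remaining 4 profiles each have a profitable deviation by the same check.)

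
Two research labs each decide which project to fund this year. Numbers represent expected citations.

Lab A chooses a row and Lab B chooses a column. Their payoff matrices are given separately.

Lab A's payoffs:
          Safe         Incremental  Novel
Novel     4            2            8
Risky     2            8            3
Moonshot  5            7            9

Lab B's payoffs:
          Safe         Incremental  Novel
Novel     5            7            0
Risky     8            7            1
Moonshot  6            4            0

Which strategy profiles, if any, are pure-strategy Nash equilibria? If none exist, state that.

Pure NE: (Moonshot, Safe)

Lab A against Safe: payoffs 4, 2, 5 → best response Moonshot.
Lab A against Incremental: payoffs 2, 8, 7 → best response Risky.
Lab A against Novel: payoffs 8, 3, 9 → best response Moonshot.
Lab B against Novel: payoffs 5, 7, 0 → best response Incremental.
Lab B against Risky: payoffs 8, 7, 1 → best response Safe.
Lab B against Moonshot: payoffs 6, 4, 0 → best response Safe.
Mutual best responses: (Moonshot, Safe).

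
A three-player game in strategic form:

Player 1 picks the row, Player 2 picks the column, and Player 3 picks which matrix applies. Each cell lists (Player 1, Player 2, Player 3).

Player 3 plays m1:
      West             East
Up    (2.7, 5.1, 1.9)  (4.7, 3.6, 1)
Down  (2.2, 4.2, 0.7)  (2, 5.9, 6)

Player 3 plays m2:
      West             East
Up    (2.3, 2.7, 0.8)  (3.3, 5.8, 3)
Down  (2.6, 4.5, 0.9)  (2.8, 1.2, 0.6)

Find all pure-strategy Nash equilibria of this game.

(Up, West, m1), (Up, East, m2), (Down, West, m2)

Player 1 against (West, m1): payoffs 2.7, 2.2 → best response Up.
Player 1 against (West, m2): payoffs 2.3, 2.6 → best response Down.
Player 1 against (East, m1): payoffs 4.7, 2 → best response Up.
Player 1 against (East, m2): payoffs 3.3, 2.8 → best response Up.
Player 2 against (Up, m1): payoffs 5.1, 3.6 → best response West.
Player 2 against (Up, m2): payoffs 2.7, 5.8 → best response East.
Player 2 against (Down, m1): payoffs 4.2, 5.9 → best response East.
Player 2 against (Down, m2): payoffs 4.5, 1.2 → best response West.
Player 3 against (Up, West): payoffs 1.9, 0.8 → best response m1.
Player 3 against (Up, East): payoffs 1, 3 → best response m2.
Player 3 against (Down, West): payoffs 0.7, 0.9 → best response m2.
Player 3 against (Down, East): payoffs 6, 0.6 → best response m1.
Mutual best responses: (Up, West, m1); (Up, East, m2); (Down, West, m2).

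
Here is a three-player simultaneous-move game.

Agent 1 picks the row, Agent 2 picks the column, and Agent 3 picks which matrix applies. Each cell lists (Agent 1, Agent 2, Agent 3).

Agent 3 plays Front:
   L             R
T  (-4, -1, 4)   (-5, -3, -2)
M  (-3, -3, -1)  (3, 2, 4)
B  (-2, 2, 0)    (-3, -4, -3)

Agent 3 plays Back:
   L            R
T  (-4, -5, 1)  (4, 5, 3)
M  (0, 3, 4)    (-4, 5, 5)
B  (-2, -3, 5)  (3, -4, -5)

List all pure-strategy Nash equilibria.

Pure NE: (T, R, Back)

(T, L, Front): Agent 1 can switch to M (-4 → -3). Not NE.
(T, L, Back): Agent 1 can switch to M (-4 → 0). Not NE.
(T, R, Front): Agent 1 can switch to M (-5 → 3). Not NE.
(T, R, Back): Agent 1 gets 4, best alternative 3; Agent 2 gets 5, best alternative -5; Agent 3 gets 3, best alternative -2. No profitable deviation — NE.
(M, L, Front): Agent 1 can switch to B (-3 → -2). Not NE.
(M, L, Back): Agent 2 can switch to R (3 → 5). Not NE.
(M, R, Front): Agent 3 can switch to Back (4 → 5). Not NE.
(M, R, Back): Agent 1 can switch to T (-4 → 4). Not NE.
(B, L, Front): Agent 3 can switch to Back (0 → 5). Not NE.
(The remaining 3 profiles each have a profitable deviation by the same check.)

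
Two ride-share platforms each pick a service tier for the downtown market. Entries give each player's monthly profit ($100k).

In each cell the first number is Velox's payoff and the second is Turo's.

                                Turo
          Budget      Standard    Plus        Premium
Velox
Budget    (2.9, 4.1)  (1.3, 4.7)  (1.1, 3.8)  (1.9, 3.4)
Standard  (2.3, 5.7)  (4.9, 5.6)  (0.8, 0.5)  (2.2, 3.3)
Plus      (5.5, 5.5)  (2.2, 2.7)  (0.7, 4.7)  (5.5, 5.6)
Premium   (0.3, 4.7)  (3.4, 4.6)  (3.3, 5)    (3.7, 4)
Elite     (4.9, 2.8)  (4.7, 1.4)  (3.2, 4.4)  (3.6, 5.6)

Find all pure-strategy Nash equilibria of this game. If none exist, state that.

The pure Nash equilibria are (Plus, Premium); (Premium, Plus).

(Budget, Budget): Velox can switch to Plus (2.9 → 5.5). Not NE.
(Budget, Standard): Velox can switch to Standard (1.3 → 4.9). Not NE.
(Budget, Plus): Velox can switch to Premium (1.1 → 3.3). Not NE.
(Budget, Premium): Velox can switch to Standard (1.9 → 2.2). Not NE.
(Standard, Budget): Velox can switch to Budget (2.3 → 2.9). Not NE.
(Standard, Standard): Turo can switch to Budget (5.6 → 5.7). Not NE.
(Standard, Plus): Velox can switch to Budget (0.8 → 1.1). Not NE.
(Standard, Premium): Velox can switch to Plus (2.2 → 5.5). Not NE.
(Plus, Premium): Velox gets 5.5, best alternative 3.7; Turo gets 5.6, best alternative 5.5. No profitable deviation — NE.
(Premium, Plus): Velox gets 3.3, best alternative 3.2; Turo gets 5, best alternative 4.7. No profitable deviation — NE.
(The remaining 10 profiles each have a profitable deviation by the same check.)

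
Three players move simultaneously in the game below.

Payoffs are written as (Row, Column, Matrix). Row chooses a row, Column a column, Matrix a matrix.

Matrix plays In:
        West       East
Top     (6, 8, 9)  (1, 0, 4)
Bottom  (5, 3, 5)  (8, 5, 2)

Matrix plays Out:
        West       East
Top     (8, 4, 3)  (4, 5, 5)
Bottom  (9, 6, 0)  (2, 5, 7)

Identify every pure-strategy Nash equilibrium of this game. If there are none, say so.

Pure-strategy Nash equilibria: (Top, West, In); (Top, East, Out)

Mark each player's best response to every combination of opponents' strategies; a profile where every player is best-responding is a pure Nash equilibrium.
Row against (West, In): payoffs 6, 5 → best response Top.
Row against (West, Out): payoffs 8, 9 → best response Bottom.
Row against (East, In): payoffs 1, 8 → best response Bottom.
Row against (East, Out): payoffs 4, 2 → best response Top.
Column against (Top, In): payoffs 8, 0 → best response West.
Column against (Top, Out): payoffs 4, 5 → best response East.
Column against (Bottom, In): payoffs 3, 5 → best response East.
Column against (Bottom, Out): payoffs 6, 5 → best response West.
Matrix against (Top, West): payoffs 9, 3 → best response In.
Matrix against (Top, East): payoffs 4, 5 → best response Out.
Matrix against (Bottom, West): payoffs 5, 0 → best response In.
Matrix against (Bottom, East): payoffs 2, 7 → best response Out.
Mutual best responses: (Top, West, In); (Top, East, Out).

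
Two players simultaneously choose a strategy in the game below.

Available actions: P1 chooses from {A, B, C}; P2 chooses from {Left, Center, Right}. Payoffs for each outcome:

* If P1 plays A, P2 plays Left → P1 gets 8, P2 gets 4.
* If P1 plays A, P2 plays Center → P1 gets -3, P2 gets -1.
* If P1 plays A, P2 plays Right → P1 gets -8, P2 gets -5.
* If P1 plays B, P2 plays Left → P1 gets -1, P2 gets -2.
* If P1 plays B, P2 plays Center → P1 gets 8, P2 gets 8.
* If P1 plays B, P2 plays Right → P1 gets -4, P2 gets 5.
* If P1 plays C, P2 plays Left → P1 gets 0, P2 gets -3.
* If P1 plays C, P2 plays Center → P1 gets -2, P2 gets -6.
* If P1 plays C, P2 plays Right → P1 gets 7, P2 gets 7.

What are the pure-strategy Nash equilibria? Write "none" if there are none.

(A, Left), (B, Center), (C, Right)

For each player, find the best response to each opponent profile; mutual best responses are the pure NE.
P1 against Left: payoffs 8, -1, 0 → best response A.
P1 against Center: payoffs -3, 8, -2 → best response B.
P1 against Right: payoffs -8, -4, 7 → best response C.
P2 against A: payoffs 4, -1, -5 → best response Left.
P2 against B: payoffs -2, 8, 5 → best response Center.
P2 against C: payoffs -3, -6, 7 → best response Right.
Mutual best responses: (A, Left); (B, Center); (C, Right).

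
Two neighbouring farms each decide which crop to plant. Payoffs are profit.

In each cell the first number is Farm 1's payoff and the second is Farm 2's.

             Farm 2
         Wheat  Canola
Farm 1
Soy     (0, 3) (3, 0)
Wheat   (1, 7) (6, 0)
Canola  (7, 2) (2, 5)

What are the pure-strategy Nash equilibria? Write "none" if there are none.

(Soy, Wheat): Farm 1 can switch to Wheat (0 → 1). Not NE.
(Soy, Canola): Farm 1 can switch to Wheat (3 → 6). Not NE.
(Wheat, Wheat): Farm 1 can switch to Canola (1 → 7). Not NE.
(Wheat, Canola): Farm 2 can switch to Wheat (0 → 7). Not NE.
(Canola, Wheat): Farm 2 can switch to Canola (2 → 5). Not NE.
(Canola, Canola): Farm 1 can switch to Soy (2 → 3). Not NE.

No pure-strategy Nash equilibrium.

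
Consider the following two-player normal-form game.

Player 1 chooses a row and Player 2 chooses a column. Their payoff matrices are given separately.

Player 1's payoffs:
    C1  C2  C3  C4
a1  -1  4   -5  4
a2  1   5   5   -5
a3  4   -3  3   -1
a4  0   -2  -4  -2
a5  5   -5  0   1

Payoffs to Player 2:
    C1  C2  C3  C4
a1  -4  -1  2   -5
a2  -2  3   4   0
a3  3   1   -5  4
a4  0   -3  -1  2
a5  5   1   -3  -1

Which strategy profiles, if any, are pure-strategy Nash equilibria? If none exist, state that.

For each player, find the best response to each opponent profile; mutual best responses are the pure NE.
Player 1 against C1: payoffs -1, 1, 4, 0, 5 → best response a5.
Player 1 against C2: payoffs 4, 5, -3, -2, -5 → best response a2.
Player 1 against C3: payoffs -5, 5, 3, -4, 0 → best response a2.
Player 1 against C4: payoffs 4, -5, -1, -2, 1 → best response a1.
Player 2 against a1: payoffs -4, -1, 2, -5 → best response C3.
Player 2 against a2: payoffs -2, 3, 4, 0 → best response C3.
Player 2 against a3: payoffs 3, 1, -5, 4 → best response C4.
Player 2 against a4: payoffs 0, -3, -1, 2 → best response C4.
Player 2 against a5: payoffs 5, 1, -3, -1 → best response C1.
Mutual best responses: (a2, C3); (a5, C1).

The pure Nash equilibria are (a2, C3); (a5, C1).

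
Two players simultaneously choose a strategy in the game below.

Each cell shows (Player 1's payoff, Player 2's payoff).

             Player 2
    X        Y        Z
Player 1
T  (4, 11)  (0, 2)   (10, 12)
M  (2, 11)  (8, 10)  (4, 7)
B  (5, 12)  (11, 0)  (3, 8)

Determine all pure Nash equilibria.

(T, X): Player 1 can switch to B (4 → 5). Not NE.
(T, Y): Player 1 can switch to M (0 → 8). Not NE.
(T, Z): Player 1 gets 10, best alternative 4; Player 2 gets 12, best alternative 11. No profitable deviation — NE.
(M, X): Player 1 can switch to T (2 → 4). Not NE.
(M, Y): Player 1 can switch to B (8 → 11). Not NE.
(M, Z): Player 1 can switch to T (4 → 10). Not NE.
(B, X): Player 1 gets 5, best alternative 4; Player 2 gets 12, best alternative 8. No profitable deviation — NE.
(B, Y): Player 2 can switch to X (0 → 12). Not NE.
(B, Z): Player 1 can switch to T (3 → 10). Not NE.

(T, Z) and (B, X)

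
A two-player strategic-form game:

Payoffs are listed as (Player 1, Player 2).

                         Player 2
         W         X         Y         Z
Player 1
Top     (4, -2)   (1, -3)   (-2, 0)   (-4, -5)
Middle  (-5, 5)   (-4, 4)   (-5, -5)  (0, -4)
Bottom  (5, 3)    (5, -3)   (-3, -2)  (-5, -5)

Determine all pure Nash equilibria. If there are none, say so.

Pure-strategy Nash equilibria: (Top, Y); (Bottom, W)

(Top, W): Player 1 can switch to Bottom (4 → 5). Not NE.
(Top, X): Player 1 can switch to Bottom (1 → 5). Not NE.
(Top, Y): Player 1 gets -2, best alternative -3; Player 2 gets 0, best alternative -2. No profitable deviation — NE.
(Top, Z): Player 1 can switch to Middle (-4 → 0). Not NE.
(Middle, W): Player 1 can switch to Top (-5 → 4). Not NE.
(Middle, X): Player 1 can switch to Top (-4 → 1). Not NE.
(Middle, Y): Player 1 can switch to Top (-5 → -2). Not NE.
(Bottom, W): Player 1 gets 5, best alternative 4; Player 2 gets 3, best alternative -2. No profitable deviation — NE.
(The remaining 4 profiles each have a profitable deviation by the same check.)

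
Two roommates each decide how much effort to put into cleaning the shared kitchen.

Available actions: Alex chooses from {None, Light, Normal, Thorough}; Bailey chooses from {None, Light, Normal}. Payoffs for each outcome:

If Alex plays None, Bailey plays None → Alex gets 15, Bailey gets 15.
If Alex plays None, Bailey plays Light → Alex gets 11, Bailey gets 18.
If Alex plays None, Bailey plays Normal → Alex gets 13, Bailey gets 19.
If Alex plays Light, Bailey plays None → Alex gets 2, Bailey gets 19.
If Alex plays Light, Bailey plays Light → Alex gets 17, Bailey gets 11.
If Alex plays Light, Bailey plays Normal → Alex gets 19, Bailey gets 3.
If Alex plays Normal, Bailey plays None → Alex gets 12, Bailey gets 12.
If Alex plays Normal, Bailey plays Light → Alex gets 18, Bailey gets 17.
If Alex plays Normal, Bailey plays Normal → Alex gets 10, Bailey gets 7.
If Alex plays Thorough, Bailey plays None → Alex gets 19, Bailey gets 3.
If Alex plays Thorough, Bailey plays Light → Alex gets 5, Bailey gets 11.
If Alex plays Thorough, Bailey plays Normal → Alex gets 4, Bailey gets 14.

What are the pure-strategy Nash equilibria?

Alex against None: payoffs 15, 2, 12, 19 → best response Thorough.
Alex against Light: payoffs 11, 17, 18, 5 → best response Normal.
Alex against Normal: payoffs 13, 19, 10, 4 → best response Light.
Bailey against None: payoffs 15, 18, 19 → best response Normal.
Bailey against Light: payoffs 19, 11, 3 → best response None.
Bailey against Normal: payoffs 12, 17, 7 → best response Light.
Bailey against Thorough: payoffs 3, 11, 14 → best response Normal.
Mutual best responses: (Normal, Light).

Pure NE: (Normal, Light)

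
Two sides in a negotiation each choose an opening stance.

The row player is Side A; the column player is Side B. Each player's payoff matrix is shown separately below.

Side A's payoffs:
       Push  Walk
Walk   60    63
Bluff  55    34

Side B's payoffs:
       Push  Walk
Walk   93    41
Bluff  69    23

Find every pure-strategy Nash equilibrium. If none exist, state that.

The unique pure-strategy Nash equilibrium is (Walk, Push).

Side A against Push: payoffs 60, 55 → best response Walk.
Side A against Walk: payoffs 63, 34 → best response Walk.
Side B against Walk: payoffs 93, 41 → best response Push.
Side B against Bluff: payoffs 69, 23 → best response Push.
Mutual best responses: (Walk, Push).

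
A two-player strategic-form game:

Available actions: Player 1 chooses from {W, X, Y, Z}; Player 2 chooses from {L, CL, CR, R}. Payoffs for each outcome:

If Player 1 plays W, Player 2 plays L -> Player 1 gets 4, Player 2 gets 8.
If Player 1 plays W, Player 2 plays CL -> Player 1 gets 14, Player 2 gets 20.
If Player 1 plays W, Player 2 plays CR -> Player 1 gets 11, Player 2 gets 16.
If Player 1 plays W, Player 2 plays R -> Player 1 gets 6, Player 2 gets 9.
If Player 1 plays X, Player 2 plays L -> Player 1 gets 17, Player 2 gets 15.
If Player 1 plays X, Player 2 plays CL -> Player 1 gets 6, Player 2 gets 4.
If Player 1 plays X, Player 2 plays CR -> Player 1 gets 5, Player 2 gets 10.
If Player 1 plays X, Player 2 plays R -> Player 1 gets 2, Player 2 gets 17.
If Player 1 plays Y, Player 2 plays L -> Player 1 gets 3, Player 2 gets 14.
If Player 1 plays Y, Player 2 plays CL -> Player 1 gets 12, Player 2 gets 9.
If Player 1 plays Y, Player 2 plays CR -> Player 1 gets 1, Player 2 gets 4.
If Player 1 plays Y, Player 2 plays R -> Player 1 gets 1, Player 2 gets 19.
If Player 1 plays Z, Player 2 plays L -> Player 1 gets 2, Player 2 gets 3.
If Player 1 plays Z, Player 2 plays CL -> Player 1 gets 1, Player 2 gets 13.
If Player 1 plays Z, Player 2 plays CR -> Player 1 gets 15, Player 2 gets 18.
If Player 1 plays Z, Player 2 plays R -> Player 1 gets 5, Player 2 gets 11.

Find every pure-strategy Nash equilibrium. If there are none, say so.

Mark each player's best response to every combination of opponents' strategies; a profile where every player is best-responding is a pure Nash equilibrium.
Player 1 against L: payoffs 4, 17, 3, 2 → best response X.
Player 1 against CL: payoffs 14, 6, 12, 1 → best response W.
Player 1 against CR: payoffs 11, 5, 1, 15 → best response Z.
Player 1 against R: payoffs 6, 2, 1, 5 → best response W.
Player 2 against W: payoffs 8, 20, 16, 9 → best response CL.
Player 2 against X: payoffs 15, 4, 10, 17 → best response R.
Player 2 against Y: payoffs 14, 9, 4, 19 → best response R.
Player 2 against Z: payoffs 3, 13, 18, 11 → best response CR.
Mutual best responses: (W, CL); (Z, CR).

The pure Nash equilibria are (W, CL) and (Z, CR).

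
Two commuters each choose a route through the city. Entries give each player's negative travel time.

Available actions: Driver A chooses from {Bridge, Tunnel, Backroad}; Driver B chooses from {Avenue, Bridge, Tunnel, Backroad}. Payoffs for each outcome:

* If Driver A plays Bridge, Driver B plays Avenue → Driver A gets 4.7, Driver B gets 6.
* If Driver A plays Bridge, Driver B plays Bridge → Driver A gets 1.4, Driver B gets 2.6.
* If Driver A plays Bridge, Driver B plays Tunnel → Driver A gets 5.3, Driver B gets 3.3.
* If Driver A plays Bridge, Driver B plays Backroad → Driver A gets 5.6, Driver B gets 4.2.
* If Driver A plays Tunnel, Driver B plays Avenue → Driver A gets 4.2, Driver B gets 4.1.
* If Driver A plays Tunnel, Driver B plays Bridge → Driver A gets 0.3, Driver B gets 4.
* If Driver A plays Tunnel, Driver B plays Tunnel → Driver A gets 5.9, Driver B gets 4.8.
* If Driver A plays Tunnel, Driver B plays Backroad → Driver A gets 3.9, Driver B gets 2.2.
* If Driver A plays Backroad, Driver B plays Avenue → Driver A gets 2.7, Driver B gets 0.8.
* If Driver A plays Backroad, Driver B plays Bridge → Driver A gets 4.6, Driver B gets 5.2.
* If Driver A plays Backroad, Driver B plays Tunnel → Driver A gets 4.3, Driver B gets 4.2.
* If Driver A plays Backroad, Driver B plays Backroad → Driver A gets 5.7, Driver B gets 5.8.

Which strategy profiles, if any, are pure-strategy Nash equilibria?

Mark each player's best response to every combination of opponents' strategies; a profile where every player is best-responding is a pure Nash equilibrium.
Driver A against Avenue: payoffs 4.7, 4.2, 2.7 → best response Bridge.
Driver A against Bridge: payoffs 1.4, 0.3, 4.6 → best response Backroad.
Driver A against Tunnel: payoffs 5.3, 5.9, 4.3 → best response Tunnel.
Driver A against Backroad: payoffs 5.6, 3.9, 5.7 → best response Backroad.
Driver B against Bridge: payoffs 6, 2.6, 3.3, 4.2 → best response Avenue.
Driver B against Tunnel: payoffs 4.1, 4, 4.8, 2.2 → best response Tunnel.
Driver B against Backroad: payoffs 0.8, 5.2, 4.2, 5.8 → best response Backroad.
Mutual best responses: (Bridge, Avenue); (Tunnel, Tunnel); (Backroad, Backroad).

(Bridge, Avenue) and (Tunnel, Tunnel) and (Backroad, Backroad)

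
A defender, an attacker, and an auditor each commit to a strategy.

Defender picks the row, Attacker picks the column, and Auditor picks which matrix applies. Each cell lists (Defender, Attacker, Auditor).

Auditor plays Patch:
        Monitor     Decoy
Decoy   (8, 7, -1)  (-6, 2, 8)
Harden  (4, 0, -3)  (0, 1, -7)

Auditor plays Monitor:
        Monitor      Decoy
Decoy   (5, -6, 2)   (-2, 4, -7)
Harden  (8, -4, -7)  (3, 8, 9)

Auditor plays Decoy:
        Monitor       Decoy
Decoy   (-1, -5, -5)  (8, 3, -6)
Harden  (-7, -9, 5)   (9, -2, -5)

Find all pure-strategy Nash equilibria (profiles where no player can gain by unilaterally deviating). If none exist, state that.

(Harden, Decoy, Monitor)

(Decoy, Monitor, Patch): Auditor can switch to Monitor (-1 → 2). Not NE.
(Decoy, Monitor, Monitor): Defender can switch to Harden (5 → 8). Not NE.
(Decoy, Monitor, Decoy): Attacker can switch to Decoy (-5 → 3). Not NE.
(Decoy, Decoy, Patch): Defender can switch to Harden (-6 → 0). Not NE.
(Decoy, Decoy, Monitor): Defender can switch to Harden (-2 → 3). Not NE.
(Decoy, Decoy, Decoy): Defender can switch to Harden (8 → 9). Not NE.
(Harden, Monitor, Patch): Defender can switch to Decoy (4 → 8). Not NE.
(Harden, Monitor, Monitor): Attacker can switch to Decoy (-4 → 8). Not NE.
(Harden, Monitor, Decoy): Defender can switch to Decoy (-7 → -1). Not NE.
(Harden, Decoy, Patch): Auditor can switch to Monitor (-7 → 9). Not NE.
(Harden, Decoy, Monitor): Defender gets 3, best alternative -2; Attacker gets 8, best alternative -4; Auditor gets 9, best alternative -5. No profitable deviation — NE.
(The remaining 1 profile has a profitable deviation by the same check.)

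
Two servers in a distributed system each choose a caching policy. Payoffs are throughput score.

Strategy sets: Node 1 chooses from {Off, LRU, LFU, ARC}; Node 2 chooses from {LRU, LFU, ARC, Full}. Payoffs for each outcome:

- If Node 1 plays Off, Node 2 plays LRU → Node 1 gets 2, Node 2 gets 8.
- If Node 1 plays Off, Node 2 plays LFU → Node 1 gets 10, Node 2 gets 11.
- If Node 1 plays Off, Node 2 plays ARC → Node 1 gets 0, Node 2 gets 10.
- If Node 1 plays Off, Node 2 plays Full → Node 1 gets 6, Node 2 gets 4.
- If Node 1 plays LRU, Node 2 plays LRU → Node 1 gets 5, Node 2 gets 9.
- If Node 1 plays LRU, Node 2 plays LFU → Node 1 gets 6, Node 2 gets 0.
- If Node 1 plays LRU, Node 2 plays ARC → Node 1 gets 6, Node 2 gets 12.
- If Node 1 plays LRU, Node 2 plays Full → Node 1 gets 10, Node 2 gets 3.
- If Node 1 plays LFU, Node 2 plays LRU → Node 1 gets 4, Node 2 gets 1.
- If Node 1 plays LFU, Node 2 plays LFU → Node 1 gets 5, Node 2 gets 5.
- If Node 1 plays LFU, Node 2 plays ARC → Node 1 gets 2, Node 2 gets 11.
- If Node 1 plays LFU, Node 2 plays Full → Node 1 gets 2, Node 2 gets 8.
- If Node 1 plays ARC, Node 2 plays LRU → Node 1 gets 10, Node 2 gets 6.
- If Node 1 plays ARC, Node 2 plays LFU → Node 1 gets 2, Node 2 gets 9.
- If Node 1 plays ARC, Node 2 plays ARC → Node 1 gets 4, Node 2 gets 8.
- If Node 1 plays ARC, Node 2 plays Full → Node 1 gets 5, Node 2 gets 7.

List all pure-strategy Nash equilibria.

Pure-strategy Nash equilibria: (Off, LFU), (LRU, ARC)

For each strategy profile, look for a profitable unilateral deviation.
(Off, LRU): Node 1 can switch to LRU (2 → 5). Not NE.
(Off, LFU): Node 1 gets 10, best alternative 6; Node 2 gets 11, best alternative 10. No profitable deviation — NE.
(Off, ARC): Node 1 can switch to LRU (0 → 6). Not NE.
(Off, Full): Node 1 can switch to LRU (6 → 10). Not NE.
(LRU, LRU): Node 1 can switch to ARC (5 → 10). Not NE.
(LRU, LFU): Node 1 can switch to Off (6 → 10). Not NE.
(LRU, ARC): Node 1 gets 6, best alternative 4; Node 2 gets 12, best alternative 9. No profitable deviation — NE.
(LRU, Full): Node 2 can switch to LRU (3 → 9). Not NE.
(LFU, LRU): Node 1 can switch to LRU (4 → 5). Not NE.
(LFU, LFU): Node 1 can switch to Off (5 → 10). Not NE.
(The remaining 6 profiles each have a profitable deviation by the same check.)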